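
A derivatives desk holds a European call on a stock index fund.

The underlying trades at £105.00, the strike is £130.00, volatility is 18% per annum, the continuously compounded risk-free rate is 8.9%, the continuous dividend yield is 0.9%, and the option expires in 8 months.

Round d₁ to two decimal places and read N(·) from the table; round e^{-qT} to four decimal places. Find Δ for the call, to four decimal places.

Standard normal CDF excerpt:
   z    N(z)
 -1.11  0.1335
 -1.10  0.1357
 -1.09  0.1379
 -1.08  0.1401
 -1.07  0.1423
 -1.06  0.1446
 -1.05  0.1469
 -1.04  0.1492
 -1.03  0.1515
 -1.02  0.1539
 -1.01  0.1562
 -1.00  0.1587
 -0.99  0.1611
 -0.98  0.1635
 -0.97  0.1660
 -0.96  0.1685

0.1530

σ√T = 0.18 × 0.8165 = 0.1470
d₁ = [ln(105/130) + (0.089 − 0.009 + 0.18²/2)·0.6667] / 0.1470 = [-0.2136 + 0.0641] / 0.1470 = -1.0168 → -1.02
N(d₁) = N(-1.02) = 0.1539
Δ_call = exp(−qT)·N(d₁) = 0.9940·0.1539 = 0.1530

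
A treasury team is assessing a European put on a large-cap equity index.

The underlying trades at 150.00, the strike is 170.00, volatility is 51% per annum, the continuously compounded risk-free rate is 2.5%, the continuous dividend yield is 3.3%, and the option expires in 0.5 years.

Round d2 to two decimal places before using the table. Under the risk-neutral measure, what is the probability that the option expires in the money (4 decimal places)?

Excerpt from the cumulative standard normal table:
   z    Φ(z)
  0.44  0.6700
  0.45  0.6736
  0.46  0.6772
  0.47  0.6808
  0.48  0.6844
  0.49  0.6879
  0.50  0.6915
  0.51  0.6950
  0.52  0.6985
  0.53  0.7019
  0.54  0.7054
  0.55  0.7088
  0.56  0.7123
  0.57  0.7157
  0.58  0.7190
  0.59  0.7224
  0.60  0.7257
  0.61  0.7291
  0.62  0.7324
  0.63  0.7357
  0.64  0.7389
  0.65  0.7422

T = 0.5;  σ√T = 0.3606
d₁ = [ln(150/170) + (0.025 − 0.033 + 0.51²/2)·0.5] / 0.3606 = [-0.1252 + 0.0610] / 0.3606 = -0.1779 ≈ -0.18
d₂ = d₁ − σ√T = -0.1779 − 0.3606 = -0.5385 ≈ -0.54
Pr(exercise) under Q = N(−d₂) = N(0.54) = 0.7054

0.7054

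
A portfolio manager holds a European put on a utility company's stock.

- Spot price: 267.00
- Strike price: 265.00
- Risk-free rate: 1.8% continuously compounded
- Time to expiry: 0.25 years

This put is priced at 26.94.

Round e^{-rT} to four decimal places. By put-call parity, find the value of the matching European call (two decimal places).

e^(−rT) = e^(−0.018·0.25) = 0.9955
Put-call parity: C − P = S − K·e^(−rT) = 267 − 265·0.9955 = 267 − 263.8075 = 3.1925
C = P + (C − P) = 26.94 + (3.1925) = 30.1325

30.13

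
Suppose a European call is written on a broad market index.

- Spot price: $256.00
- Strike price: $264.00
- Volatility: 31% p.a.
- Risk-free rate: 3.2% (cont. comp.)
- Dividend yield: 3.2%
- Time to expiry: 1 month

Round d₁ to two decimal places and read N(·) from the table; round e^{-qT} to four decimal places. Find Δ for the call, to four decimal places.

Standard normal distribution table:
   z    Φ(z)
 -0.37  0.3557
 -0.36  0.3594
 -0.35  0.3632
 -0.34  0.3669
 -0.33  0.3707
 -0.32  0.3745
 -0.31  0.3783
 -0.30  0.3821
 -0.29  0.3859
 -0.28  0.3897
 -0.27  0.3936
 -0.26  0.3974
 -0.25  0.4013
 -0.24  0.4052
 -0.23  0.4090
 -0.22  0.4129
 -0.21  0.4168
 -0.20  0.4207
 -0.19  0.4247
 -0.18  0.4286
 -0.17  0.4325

T = 0.08333;  σ√T = 0.0895
d₁ = [ln(256/264) + (0.032 − 0.032 + 0.31²/2)·0.08333] / 0.0895 = [-0.0308 + 0.0040] / 0.0895 = -0.2991 ⇒ -0.30
N(d₁) = N(-0.30) = 0.3821
Δ_call = exp(−qT)·N(d₁) = 0.9973·0.3821 = 0.3811

0.3811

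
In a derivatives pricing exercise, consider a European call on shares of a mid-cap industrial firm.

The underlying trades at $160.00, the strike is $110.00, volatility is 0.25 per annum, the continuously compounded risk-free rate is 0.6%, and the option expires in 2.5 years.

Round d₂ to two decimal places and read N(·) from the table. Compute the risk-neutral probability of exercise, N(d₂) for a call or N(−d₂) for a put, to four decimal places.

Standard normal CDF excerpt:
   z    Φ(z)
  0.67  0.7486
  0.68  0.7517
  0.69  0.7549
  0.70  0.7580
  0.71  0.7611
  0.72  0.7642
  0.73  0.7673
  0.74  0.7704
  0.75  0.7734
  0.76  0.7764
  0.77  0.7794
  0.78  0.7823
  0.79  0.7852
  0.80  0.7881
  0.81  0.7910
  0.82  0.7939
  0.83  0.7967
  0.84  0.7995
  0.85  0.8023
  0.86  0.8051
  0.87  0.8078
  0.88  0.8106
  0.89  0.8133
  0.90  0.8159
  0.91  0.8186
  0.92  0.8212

0.7852

σ√T = 0.25·√2.5 = 0.3953
d₁ = [ln(160/110) + (0.006 + 0.25²/2)·2.5] / 0.3953 = [0.3747 + 0.0931] / 0.3953 = 1.1835 ⇒ 1.18
d₂ = d₁ − σ√T = 1.1835 − 0.3953 = 0.7882 ⇒ 0.79
Risk-neutral Pr[S_T > K] = N(d₂) = N(0.79) = 0.7852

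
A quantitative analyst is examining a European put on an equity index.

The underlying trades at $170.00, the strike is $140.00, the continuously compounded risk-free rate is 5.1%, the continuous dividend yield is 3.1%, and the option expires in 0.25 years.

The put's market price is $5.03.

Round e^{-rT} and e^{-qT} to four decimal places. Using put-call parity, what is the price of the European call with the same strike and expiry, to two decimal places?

$35.50

exp(−qT) = exp(−0.031·0.25) = 0.9923;  exp(−rT) = exp(−0.051·0.25) = 0.9873
Put-call parity: C − P = S·e^(−qT) − K·e^(−rT) = 170·0.9923 − 140·0.9873 = 168.6910 − 138.2220 = 30.4690
C = P + (C − P) = 5.03 + (30.4690) = 35.4990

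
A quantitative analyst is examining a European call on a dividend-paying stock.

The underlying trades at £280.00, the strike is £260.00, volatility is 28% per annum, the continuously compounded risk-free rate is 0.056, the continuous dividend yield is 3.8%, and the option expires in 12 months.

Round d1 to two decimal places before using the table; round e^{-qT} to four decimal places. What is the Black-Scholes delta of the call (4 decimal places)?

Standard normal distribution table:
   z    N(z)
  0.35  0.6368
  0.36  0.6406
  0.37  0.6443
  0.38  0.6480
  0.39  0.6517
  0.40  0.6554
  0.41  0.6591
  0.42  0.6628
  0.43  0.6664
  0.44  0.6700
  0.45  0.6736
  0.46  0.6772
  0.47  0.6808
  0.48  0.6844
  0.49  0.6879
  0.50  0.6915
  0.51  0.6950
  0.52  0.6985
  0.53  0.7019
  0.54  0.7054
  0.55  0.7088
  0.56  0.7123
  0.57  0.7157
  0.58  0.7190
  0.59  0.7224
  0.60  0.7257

0.6554

T = 1;  σ√T = 0.2800
d₁ = [ln(280/260) + (0.056 − 0.038 + 0.28²/2)·1] / 0.2800 = [0.0741 + 0.0572] / 0.2800 = 0.4690 which rounds to 0.47
N(d₁) = N(0.47) = 0.6808
Δ_call = exp(−qT)·N(d₁) = 0.9627·0.6808 = 0.6554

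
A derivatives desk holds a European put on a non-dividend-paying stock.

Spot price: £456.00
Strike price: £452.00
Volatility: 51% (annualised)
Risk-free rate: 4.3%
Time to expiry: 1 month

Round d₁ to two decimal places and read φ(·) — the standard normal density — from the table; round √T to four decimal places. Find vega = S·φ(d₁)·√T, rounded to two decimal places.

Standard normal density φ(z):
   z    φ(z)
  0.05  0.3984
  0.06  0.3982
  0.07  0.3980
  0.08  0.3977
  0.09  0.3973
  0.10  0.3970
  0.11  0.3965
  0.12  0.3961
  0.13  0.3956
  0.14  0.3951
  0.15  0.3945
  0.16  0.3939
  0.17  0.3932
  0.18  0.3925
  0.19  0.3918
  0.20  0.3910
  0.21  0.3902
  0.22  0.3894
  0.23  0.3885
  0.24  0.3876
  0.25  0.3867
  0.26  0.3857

51.86

σ√T = 0.51·√0.08333 = 0.1472
d₁ = [ln(456/452) + (0.043 + 0.51²/2)·0.08333] / 0.1472 = [0.0088 + 0.0144] / 0.1472 = 0.1578 ≈ 0.16
√T = √0.08333 = 0.2887
φ(d₁) = φ(0.16) = 0.3939
vega = S·φ(d₁)·√T = 456·0.3939·0.2887 = 51.8558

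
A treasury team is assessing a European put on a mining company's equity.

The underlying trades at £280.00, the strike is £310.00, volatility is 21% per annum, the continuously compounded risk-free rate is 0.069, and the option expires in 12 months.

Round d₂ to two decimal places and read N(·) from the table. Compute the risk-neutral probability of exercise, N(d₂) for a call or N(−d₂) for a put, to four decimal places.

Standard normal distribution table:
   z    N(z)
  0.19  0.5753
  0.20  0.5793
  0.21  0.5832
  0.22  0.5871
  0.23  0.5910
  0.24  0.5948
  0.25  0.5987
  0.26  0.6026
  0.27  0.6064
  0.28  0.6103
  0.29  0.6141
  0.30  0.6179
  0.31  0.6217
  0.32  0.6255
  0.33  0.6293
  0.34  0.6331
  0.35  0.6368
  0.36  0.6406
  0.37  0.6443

σ√T = 0.21·√1 = 0.2100
d₁ = [ln(280/310) + (0.069 + 0.21²/2)·1] / 0.2100 = [-0.1018 + 0.0911] / 0.2100 = -0.0511 → -0.05
d₂ = d₁ − σ√T = -0.0511 − 0.2100 = -0.2611 → -0.26
Pr(exercise) under Q = N(−d₂) = N(0.26) = 0.6026

0.6026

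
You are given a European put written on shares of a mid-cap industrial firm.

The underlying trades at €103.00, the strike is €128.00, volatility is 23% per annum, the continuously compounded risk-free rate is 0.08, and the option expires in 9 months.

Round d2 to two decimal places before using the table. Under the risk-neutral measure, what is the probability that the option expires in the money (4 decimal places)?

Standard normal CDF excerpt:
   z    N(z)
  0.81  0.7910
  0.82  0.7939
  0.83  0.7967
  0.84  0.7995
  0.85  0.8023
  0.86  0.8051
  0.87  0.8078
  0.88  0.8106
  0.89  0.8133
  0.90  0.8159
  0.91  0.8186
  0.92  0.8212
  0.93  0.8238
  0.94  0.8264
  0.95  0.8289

0.8133

T = 0.75;  σ√T = 0.1992
d₁ = [ln(103/128) + (0.08 + 0.23²/2)·0.75] / 0.1992 = [-0.2173 + 0.0798] / 0.1992 = -0.6901 → -0.69
d₂ = d₁ − σ√T = -0.6901 − 0.1992 = -0.8893 → -0.89
Pr(exercise) under Q = N(−d₂) = N(0.89) = 0.8133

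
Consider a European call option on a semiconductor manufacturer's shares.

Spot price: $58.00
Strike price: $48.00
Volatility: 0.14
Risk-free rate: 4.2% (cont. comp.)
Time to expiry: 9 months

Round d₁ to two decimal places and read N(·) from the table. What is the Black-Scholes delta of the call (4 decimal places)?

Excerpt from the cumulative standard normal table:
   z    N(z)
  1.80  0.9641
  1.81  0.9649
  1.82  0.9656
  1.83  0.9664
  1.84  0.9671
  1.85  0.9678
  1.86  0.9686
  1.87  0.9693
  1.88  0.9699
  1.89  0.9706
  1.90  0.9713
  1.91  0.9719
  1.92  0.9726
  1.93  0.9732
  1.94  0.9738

T = 0.75;  σ√T = 0.1212
d₁ = [ln(58/48) + (0.042 + ½·0.14²)·0.75] / (σ√T) = (0.1892 + 0.0389) / 0.1212 = 1.8813 ≈ 1.88
N(d₁) = N(1.88) = 0.9699
Δ_call = N(d₁) = 0.9699

0.9699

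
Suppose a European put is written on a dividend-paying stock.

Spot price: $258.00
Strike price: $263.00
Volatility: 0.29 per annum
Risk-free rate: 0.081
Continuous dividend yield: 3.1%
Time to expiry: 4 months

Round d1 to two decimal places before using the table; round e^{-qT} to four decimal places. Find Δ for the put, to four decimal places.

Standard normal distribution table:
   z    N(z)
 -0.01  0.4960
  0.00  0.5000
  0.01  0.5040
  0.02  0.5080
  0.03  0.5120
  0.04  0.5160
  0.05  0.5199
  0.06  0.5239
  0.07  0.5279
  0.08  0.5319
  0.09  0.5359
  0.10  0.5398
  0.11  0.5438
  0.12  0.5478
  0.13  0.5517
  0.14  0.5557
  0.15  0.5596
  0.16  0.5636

-0.4672

σ√T = 0.29·√0.3333 = 0.1674
d₁ = [ln(258/263) + (0.081 − 0.031 + 0.29²/2)·0.3333] / 0.1674 = [-0.0192 + 0.0307] / 0.1674 = 0.0686 which rounds to 0.07
N(d₁) = N(0.07) = 0.5279
Δ_put = exp(−qT)·(N(d₁) − 1) = 0.9897·(0.5279 − 1) = -0.4672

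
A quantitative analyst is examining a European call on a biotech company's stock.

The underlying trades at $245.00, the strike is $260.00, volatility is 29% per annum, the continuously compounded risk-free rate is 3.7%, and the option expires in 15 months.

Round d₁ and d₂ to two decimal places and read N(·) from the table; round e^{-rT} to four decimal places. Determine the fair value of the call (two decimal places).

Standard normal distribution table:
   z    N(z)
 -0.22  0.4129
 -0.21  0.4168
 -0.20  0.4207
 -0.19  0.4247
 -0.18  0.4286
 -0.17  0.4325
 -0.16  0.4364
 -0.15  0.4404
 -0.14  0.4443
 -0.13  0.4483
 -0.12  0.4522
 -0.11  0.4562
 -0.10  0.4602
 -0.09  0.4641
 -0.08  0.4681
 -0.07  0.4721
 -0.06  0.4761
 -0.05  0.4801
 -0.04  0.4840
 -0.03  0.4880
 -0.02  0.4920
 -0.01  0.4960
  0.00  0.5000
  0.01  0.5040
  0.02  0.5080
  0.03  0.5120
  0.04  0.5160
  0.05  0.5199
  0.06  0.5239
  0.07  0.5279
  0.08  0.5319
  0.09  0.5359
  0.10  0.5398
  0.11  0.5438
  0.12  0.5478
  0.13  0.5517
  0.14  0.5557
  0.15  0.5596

$29.77

T = 1.25;  σ√T = 0.3242
d₁ = [ln(245/260) + (0.037 + 0.29²/2)·1.25] / 0.3242 = [-0.0594 + 0.0988] / 0.3242 = 0.1215 ⇒ 0.12
d₂ = d₁ − σ√T = 0.1215 − 0.3242 = -0.2027 ⇒ -0.20
e^(−rT) = e^(−0.037·1.25) = 0.9548
N(d₁) = N(0.12) = 0.5478;  N(d₂) = N(-0.20) = 0.4207
C = 245·0.5478 − 260·0.9548·0.4207 = 134.2110 − 104.4379 = 29.7731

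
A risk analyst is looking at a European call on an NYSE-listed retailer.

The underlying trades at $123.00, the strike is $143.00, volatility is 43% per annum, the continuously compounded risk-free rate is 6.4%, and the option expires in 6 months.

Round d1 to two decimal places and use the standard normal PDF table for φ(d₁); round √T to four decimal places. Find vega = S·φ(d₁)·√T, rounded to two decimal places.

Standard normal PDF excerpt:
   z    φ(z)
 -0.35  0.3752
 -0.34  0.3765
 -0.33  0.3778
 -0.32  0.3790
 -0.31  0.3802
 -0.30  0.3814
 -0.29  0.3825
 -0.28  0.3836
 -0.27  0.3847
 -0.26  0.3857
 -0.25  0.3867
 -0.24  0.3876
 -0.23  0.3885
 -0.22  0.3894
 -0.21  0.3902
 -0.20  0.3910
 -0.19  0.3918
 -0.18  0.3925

33.71

σ√T = 0.43·√0.5 = 0.3041
d₁ = [ln(123/143) + (0.064 + 0.43²/2)·0.5] / 0.3041 = [-0.1507 + 0.0782] / 0.3041 = -0.2382 ⇒ -0.24
√T = √0.5 = 0.7071
φ(d₁) = φ(-0.24) = 0.3876
vega = S·φ(d₁)·√T = 123·0.3876·0.7071 = 33.7109
(Vega is the same for a European call and put with the same parameters.)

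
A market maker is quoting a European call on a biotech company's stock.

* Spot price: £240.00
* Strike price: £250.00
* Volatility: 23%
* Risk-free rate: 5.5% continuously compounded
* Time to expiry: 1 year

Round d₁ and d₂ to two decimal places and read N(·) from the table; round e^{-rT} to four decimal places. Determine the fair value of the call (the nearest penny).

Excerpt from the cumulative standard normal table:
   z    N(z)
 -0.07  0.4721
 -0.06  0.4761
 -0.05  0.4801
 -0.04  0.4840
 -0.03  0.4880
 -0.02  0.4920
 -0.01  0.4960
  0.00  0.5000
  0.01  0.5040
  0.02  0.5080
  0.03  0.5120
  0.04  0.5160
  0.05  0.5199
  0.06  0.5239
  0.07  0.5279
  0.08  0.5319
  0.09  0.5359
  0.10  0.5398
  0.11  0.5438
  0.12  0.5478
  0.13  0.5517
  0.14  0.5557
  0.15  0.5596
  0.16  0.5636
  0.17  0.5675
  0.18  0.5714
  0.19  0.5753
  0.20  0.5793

σ√T = 0.23 × 1.0000 = 0.2300
ln(S/K) + (r + σ²/2)T = ln(240/250) + (0.055 + 0.23²/2)·1 = -0.0408 + 0.0814 = 0.0406
d₁ = 0.0406 / 0.2300 = 0.1766 ⇒ 0.18
d₂ = d₁ − σ√T = 0.1766 − 0.2300 = -0.0534 ⇒ -0.05
e^(−rT) = e^(−0.055·1) = 0.9465
C = 240·N(0.18) − 250·0.9465·N(-0.05) = 240·0.5714 − 250·0.9465·0.4801 = 137.1360 − 113.6037 = 23.5323

£23.53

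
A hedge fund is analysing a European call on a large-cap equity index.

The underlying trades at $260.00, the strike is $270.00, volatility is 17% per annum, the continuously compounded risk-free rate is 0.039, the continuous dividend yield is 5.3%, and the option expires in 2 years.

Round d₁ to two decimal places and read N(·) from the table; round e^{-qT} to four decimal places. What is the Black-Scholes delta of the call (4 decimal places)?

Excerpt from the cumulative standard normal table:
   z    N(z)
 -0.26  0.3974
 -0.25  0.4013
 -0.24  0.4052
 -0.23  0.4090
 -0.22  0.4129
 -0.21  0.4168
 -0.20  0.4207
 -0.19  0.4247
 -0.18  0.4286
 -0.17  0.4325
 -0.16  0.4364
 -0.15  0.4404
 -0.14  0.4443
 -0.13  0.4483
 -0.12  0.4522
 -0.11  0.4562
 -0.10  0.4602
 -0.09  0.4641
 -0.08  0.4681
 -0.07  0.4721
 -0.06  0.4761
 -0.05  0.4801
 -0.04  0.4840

σ√T = 0.17 × 1.4142 = 0.2404
d₁ = [ln(260/270) + (0.039 − 0.053 + 0.17²/2)·2] / 0.2404 = [-0.0377 + 0.0009] / 0.2404 = -0.1532 ≈ -0.15
N(d₁) = N(-0.15) = 0.4404
Δ_call = e^(−qT)·N(d₁) = 0.8994·0.4404 = 0.3961

0.3961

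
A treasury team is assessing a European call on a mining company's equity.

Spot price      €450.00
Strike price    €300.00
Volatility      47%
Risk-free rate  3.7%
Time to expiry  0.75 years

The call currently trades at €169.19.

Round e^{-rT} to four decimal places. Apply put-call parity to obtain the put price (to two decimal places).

€10.97

e^(−rT) = e^(−0.037·0.75) = 0.9726
Put-call parity: C − P = S − K·e^(−rT) = 450 − 300·0.9726 = 450 − 291.7800 = 158.2200
P = C − (C − P) = 169.19 − (158.2200) = 10.9700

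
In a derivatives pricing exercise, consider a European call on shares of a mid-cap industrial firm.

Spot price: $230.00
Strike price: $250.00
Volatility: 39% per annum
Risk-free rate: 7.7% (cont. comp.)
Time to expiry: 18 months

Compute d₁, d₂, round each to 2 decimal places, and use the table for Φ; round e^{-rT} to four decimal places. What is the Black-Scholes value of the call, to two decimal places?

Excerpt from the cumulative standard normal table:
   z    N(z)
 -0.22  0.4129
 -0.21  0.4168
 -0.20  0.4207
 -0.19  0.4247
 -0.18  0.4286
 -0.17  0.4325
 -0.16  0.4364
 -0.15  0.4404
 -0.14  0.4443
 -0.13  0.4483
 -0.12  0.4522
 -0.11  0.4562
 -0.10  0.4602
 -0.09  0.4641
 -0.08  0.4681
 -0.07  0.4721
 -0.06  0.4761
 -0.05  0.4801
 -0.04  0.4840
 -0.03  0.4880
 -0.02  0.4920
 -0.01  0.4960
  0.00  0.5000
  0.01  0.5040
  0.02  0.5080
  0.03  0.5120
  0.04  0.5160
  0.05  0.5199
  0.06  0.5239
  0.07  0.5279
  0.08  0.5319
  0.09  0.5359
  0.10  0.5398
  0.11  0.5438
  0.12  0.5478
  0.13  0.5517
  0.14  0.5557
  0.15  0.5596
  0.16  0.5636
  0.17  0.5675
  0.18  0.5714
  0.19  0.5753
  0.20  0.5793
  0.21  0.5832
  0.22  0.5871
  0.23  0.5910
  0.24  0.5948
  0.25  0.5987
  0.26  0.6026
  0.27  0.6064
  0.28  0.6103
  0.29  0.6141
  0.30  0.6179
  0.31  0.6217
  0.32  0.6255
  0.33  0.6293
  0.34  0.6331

T = 1.5;  σ√T = 0.4777
d₁ = [ln(230/250) + (0.077 + ½·0.39²)·1.5] / (σ√T) = (-0.0834 + 0.2296) / 0.4777 = 0.3061 → 0.31
d₂ = 0.3061 − 0.4777 = -0.1716 → -0.17
exp(−rT) = exp(−0.077·1.5) = 0.8909
C = 230·N(0.31) − 250·0.8909·N(-0.17) = 230·0.6217 − 250·0.8909·0.4325 = 142.9910 − 96.3286 = 46.6624

$46.66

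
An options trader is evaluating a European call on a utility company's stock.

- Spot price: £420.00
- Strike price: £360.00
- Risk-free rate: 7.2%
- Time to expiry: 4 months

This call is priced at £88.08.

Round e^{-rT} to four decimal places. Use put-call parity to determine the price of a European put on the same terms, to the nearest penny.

exp(−rT) = exp(−0.072·0.3333) = 0.9763
Put-call parity: C − P = S − K·e^(−rT) = 420 − 360·0.9763 = 420 − 351.4680 = 68.5320
P = C − (C − P) = 88.08 − (68.5320) = 19.5480

£19.55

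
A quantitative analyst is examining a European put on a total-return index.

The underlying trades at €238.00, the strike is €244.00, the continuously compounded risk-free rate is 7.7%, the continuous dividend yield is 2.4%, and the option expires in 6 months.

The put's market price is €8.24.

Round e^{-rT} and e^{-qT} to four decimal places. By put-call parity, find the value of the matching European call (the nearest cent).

exp(−qT) = exp(−0.024·0.5) = 0.9881;  exp(−rT) = exp(−0.077·0.5) = 0.9622
Put-call parity: C − P = S·e^(−qT) − K·e^(−rT) = 238·0.9881 − 244·0.9622 = 235.1678 − 234.7768 = 0.3910
C = P + (C − P) = 8.24 + (0.3910) = 8.6310

€8.63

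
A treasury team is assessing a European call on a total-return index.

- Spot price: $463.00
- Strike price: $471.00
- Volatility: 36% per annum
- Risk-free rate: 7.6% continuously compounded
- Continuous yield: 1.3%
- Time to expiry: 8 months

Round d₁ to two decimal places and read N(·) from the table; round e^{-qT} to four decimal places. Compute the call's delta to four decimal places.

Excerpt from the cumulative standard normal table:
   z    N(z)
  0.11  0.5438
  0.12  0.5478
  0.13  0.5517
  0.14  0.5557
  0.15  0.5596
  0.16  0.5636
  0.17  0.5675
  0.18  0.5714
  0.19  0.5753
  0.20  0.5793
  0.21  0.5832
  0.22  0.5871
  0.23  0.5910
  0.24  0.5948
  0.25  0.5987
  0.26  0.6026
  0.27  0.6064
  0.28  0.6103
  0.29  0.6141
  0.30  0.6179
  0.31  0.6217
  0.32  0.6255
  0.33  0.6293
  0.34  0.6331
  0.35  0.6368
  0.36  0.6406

0.5859

σ√T = 0.36·√0.6667 = 0.2939
ln(S/K) + (r − q + σ²/2)T = ln(463/471) + (0.076 − 0.013 + 0.36²/2)·0.6667 = -0.0171 + 0.0852 = 0.0681
d₁ = 0.0681 / 0.2939 = 0.2316 ≈ 0.23
N(d₁) = N(0.23) = 0.5910
Δ_call = e^(−qT)·N(d₁) = 0.9914·0.5910 = 0.5859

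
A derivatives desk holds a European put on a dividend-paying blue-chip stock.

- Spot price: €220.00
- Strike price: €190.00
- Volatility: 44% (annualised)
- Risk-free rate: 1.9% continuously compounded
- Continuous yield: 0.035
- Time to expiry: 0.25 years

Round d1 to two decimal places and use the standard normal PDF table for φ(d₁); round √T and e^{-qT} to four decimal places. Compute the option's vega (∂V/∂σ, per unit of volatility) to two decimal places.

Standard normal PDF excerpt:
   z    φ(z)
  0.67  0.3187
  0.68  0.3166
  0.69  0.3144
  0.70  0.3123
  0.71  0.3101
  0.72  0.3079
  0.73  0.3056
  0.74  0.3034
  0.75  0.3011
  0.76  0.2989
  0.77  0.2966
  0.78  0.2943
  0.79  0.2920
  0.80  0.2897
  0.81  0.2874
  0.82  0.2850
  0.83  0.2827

σ√T = 0.44 × 0.5000 = 0.2200
d₁ = [ln(220/190) + (0.019 − 0.035 + 0.44²/2)·0.25] / 0.2200 = [0.1466 + 0.0202] / 0.2200 = 0.7582 ≈ 0.76
√T = √0.25 = 0.5000
φ(d₁) = φ(0.76) = 0.2989
e^(−qT) = e^(−0.035·0.25) = 0.9913
vega = S·e^(−qT)·φ(d₁)·√T = 220·0.9913·0.2989·0.5000 = 32.5930

32.59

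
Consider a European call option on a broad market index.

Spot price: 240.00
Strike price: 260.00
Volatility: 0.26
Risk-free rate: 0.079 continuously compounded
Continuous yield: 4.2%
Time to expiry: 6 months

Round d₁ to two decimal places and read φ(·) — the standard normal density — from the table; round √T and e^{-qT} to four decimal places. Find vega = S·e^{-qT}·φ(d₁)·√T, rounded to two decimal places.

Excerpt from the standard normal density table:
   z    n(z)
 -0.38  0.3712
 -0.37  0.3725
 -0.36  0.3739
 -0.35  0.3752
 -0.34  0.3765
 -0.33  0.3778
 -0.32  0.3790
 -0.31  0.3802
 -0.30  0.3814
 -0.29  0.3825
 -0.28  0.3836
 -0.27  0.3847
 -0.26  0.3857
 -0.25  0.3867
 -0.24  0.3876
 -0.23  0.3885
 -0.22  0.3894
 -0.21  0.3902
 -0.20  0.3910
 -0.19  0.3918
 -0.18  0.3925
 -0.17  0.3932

64.41

T = 0.5;  σ√T = 0.1838
ln(S/K) + (r − q + σ²/2)T = ln(240/260) + (0.079 − 0.042 + 0.26²/2)·0.5 = -0.0800 + 0.0354 = -0.0446
d₁ = -0.0446 / 0.1838 = -0.2428 → -0.24
√T = √0.5 = 0.7071
φ(d₁) = φ(-0.24) = 0.3876
exp(−qT) = exp(−0.042·0.5) = 0.9792
vega = S·exp(−qT)·φ(d₁)·√T = 240·0.9792·0.3876·0.7071 = 64.4091
(Call and put vega coincide under Black-Scholes.)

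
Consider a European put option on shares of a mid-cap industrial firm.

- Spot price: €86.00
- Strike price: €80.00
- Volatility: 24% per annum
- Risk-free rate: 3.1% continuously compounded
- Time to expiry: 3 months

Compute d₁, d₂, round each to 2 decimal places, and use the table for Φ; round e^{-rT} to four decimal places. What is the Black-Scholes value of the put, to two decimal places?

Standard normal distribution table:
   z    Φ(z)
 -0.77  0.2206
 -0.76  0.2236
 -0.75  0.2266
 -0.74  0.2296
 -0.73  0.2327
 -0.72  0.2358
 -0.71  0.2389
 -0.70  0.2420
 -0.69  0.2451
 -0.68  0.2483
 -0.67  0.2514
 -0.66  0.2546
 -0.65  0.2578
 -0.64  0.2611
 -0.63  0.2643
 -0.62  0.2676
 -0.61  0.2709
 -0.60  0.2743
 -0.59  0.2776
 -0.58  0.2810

€1.49

σ√T = 0.24·√0.25 = 0.1200
d₁ = [ln(86/80) + (0.031 + ½·0.24²)·0.25] / (σ√T) = (0.0723 + 0.0149) / 0.1200 = 0.7273 ⇒ 0.73
d₂ = 0.7273 − 0.1200 = 0.6073 ⇒ 0.61
exp(−rT) = exp(−0.031·0.25) = 0.9923
N(−d₂) = N(-0.61) = 0.2709;  N(−d₁) = N(-0.73) = 0.2327
P = 80·0.9923·0.2709 − 86·0.2327 = 21.5051 − 20.0122 = 1.4929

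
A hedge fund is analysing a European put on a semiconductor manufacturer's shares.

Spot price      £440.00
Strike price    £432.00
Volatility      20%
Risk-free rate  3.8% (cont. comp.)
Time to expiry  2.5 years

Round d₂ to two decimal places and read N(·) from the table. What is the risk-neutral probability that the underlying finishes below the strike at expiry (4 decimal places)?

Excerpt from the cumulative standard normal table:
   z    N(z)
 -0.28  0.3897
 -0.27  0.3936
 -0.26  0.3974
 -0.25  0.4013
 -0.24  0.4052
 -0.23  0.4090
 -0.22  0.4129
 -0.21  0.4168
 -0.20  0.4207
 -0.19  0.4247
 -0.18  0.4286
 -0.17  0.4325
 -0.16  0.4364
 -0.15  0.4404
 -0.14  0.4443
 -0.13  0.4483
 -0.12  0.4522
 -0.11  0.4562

0.4207

T = 2.5;  σ√T = 0.3162
d₁ = [ln(440/432) + (0.038 + 0.2²/2)·2.5] / 0.3162 = [0.0183 + 0.1450] / 0.3162 = 0.5166 → 0.52
d₂ = d₁ − σ√T = 0.5166 − 0.3162 = 0.2003 → 0.20
Risk-neutral Pr[S_T < K] = N(−d₂) = N(-0.20) = 0.4207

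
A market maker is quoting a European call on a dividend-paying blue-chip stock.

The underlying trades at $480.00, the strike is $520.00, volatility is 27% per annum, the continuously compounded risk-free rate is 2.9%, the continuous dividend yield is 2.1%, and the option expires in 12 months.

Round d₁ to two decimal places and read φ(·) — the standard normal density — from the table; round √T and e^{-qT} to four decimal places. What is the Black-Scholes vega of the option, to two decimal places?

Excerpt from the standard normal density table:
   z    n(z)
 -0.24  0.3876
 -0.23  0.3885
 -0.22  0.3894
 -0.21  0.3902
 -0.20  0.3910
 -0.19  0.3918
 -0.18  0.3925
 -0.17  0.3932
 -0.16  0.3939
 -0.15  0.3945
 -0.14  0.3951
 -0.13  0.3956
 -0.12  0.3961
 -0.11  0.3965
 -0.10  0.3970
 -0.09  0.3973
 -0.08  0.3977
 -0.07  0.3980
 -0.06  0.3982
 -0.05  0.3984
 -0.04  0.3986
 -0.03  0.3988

185.94

T = 1;  σ√T = 0.2700
ln(S/K) + (r − q + σ²/2)T = ln(480/520) + (0.029 − 0.021 + 0.27²/2)·1 = -0.0800 + 0.0445 = -0.0356
d₁ = -0.0356 / 0.2700 = -0.1318 ≈ -0.13
√T = √1 = 1.0000
φ(d₁) = φ(-0.13) = 0.3956
e^(−qT) = e^(−0.021·1) = 0.9792
vega = S·e^(−qT)·φ(d₁)·√T = 480·0.9792·0.3956·1.0000 = 185.9383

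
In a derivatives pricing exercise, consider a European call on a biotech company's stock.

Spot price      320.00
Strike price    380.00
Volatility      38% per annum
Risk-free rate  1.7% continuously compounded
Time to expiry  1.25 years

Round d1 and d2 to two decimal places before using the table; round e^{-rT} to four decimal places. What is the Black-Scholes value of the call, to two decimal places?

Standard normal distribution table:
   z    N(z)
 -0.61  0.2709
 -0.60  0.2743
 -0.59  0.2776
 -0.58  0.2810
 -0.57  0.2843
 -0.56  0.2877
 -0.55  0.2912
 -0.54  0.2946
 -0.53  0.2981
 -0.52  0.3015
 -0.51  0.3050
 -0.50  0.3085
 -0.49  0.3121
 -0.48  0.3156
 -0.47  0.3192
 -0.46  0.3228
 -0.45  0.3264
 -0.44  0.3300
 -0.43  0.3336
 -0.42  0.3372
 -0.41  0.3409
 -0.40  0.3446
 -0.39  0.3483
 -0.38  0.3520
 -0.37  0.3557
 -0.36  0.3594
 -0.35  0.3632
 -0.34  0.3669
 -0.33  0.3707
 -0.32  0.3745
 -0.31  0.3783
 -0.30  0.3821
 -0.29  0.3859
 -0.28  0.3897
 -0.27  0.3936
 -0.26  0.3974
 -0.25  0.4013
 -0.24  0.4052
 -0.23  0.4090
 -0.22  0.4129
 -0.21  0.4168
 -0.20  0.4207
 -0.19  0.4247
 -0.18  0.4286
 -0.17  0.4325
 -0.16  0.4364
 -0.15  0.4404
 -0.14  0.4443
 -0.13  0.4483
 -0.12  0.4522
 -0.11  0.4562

36.41

T = 1.25;  σ√T = 0.4249
d₁ = [ln(320/380) + (0.017 + 0.38²/2)·1.25] / 0.4249 = [-0.1719 + 0.1115] / 0.4249 = -0.1420 ⇒ -0.14
d₂ = d₁ − σ√T = -0.1420 − 0.4249 = -0.5669 ⇒ -0.57
exp(−rT) = exp(−0.017·1.25) = 0.9790
N(d₁) = N(-0.14) = 0.4443;  N(d₂) = N(-0.57) = 0.2843
C = 320·0.4443 − 380·0.9790·0.2843 = 142.1760 − 105.7653 = 36.4107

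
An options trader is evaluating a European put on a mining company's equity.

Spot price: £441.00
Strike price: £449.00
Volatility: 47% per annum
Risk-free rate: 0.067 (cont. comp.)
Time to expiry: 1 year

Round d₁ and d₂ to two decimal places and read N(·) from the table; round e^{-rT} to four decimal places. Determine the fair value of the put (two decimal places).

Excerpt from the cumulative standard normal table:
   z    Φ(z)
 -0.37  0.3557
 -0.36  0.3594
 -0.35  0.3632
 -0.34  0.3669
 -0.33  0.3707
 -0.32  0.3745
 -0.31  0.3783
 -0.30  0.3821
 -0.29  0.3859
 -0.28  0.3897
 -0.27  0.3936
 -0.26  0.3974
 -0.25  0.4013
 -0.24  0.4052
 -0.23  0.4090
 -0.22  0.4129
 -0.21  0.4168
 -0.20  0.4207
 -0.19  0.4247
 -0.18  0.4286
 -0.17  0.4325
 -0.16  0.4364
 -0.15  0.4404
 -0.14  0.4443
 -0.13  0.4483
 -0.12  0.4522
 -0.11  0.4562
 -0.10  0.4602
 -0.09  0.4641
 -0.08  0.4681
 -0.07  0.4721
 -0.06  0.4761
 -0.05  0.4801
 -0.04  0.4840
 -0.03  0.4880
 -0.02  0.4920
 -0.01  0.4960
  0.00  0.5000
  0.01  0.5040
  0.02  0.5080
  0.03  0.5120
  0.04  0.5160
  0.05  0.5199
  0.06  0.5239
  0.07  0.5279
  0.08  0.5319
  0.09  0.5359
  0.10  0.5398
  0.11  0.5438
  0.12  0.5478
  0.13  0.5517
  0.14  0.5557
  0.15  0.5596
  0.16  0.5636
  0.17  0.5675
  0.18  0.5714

£69.86

σ√T = 0.47 × 1.0000 = 0.4700
d₁ = [ln(441/449) + (0.067 + 0.47²/2)·1] / 0.4700 = [-0.0180 + 0.1774] / 0.4700 = 0.3393 ≈ 0.34
d₂ = d₁ − σ√T = 0.3393 − 0.4700 = -0.1307 ≈ -0.13
exp(−rT) = exp(−0.067·1) = 0.9352
P = 449·0.9352·N(0.13) − 441·N(-0.34) = 449·0.9352·0.5517 − 441·0.3669 = 231.6615 − 161.8029 = 69.8586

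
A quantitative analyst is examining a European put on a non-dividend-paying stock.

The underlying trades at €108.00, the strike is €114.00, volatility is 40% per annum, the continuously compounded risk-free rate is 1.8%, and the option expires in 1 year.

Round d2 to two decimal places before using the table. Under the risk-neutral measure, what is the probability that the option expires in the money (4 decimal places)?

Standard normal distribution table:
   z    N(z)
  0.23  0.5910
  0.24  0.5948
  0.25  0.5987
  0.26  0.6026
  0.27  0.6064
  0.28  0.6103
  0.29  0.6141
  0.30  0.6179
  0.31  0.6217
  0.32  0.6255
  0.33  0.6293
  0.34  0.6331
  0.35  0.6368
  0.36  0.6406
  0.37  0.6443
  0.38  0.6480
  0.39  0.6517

0.6141

T = 1;  σ√T = 0.4000
d₁ = [ln(108/114) + (0.018 + 0.4²/2)·1] / 0.4000 = [-0.0541 + 0.0980] / 0.4000 = 0.1098 ≈ 0.11
d₂ = d₁ − σ√T = 0.1098 − 0.4000 = -0.2902 ≈ -0.29
Pr(exercise) under Q = N(−d₂) = N(0.29) = 0.6141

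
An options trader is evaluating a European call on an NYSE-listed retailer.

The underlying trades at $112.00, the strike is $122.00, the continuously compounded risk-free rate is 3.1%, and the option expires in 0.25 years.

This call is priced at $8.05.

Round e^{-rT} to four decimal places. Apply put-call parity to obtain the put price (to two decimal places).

$17.11

exp(−rT) = exp(−0.031·0.25) = 0.9923
Put-call parity: C − P = S − K·e^(−rT) = 112 − 122·0.9923 = 112 − 121.0606 = -9.0606
P = C − (C − P) = 8.05 − (-9.0606) = 17.1106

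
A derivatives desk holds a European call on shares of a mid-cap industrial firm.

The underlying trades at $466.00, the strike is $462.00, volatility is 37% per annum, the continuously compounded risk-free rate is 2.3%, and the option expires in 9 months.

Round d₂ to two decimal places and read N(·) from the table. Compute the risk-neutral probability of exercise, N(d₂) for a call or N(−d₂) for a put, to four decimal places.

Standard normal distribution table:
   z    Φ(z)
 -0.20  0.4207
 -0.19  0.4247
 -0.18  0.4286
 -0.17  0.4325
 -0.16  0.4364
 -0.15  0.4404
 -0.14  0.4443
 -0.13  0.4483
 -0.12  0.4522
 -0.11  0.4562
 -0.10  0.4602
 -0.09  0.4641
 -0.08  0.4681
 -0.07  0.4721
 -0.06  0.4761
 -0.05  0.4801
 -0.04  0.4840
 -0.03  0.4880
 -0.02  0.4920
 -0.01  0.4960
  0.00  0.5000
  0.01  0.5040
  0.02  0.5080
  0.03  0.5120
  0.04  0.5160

T = 0.75;  σ√T = 0.3204
d₁ = [ln(466/462) + (0.023 + 0.37²/2)·0.75] / 0.3204 = [0.0086 + 0.0686] / 0.3204 = 0.2410 which rounds to 0.24
d₂ = d₁ − σ√T = 0.2410 − 0.3204 = -0.0795 which rounds to -0.08
Pr(exercise) under Q = N(d₂) = 0.4681

0.4681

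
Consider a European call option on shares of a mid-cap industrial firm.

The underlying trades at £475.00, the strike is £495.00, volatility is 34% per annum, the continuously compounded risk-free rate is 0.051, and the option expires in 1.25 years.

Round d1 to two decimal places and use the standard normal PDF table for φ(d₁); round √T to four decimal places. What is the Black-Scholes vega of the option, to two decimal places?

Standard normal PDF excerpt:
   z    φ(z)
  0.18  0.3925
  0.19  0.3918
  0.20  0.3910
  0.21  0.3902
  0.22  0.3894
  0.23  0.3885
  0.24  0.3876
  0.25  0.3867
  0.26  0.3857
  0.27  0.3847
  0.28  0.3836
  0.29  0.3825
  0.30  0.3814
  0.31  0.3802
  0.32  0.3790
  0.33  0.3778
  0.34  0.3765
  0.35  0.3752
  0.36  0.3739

205.36

σ√T = 0.34 × 1.1180 = 0.3801
d₁ = [ln(475/495) + (0.051 + 0.34²/2)·1.25] / 0.3801 = [-0.0412 + 0.1360] / 0.3801 = 0.2493 ⇒ 0.25
√T = √1.25 = 1.1180
φ(d₁) = φ(0.25) = 0.3867
vega = S·φ(d₁)·√T = 475·0.3867·1.1180 = 205.3570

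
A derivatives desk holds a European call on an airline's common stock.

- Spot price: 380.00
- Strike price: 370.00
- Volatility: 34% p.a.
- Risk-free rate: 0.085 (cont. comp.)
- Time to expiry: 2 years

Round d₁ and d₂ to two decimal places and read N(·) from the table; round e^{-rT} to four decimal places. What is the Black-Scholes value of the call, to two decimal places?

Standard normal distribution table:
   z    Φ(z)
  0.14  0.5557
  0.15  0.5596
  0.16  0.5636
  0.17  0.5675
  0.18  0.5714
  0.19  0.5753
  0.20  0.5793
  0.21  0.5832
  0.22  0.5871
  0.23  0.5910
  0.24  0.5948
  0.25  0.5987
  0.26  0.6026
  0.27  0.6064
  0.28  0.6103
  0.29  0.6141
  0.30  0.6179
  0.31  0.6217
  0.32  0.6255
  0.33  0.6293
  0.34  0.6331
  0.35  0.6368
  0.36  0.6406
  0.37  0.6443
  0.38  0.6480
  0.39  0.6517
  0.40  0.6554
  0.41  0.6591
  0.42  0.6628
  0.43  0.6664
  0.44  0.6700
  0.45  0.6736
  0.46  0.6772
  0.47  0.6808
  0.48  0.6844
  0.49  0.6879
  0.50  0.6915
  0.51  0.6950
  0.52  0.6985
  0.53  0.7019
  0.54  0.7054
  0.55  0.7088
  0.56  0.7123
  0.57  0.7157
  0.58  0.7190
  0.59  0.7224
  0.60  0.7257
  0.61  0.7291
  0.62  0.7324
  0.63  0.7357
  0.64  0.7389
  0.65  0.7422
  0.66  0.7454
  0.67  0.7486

104.88

σ√T = 0.34 × 1.4142 = 0.4808
d₁ = [ln(380/370) + (0.085 + 0.34²/2)·2] / 0.4808 = [0.0267 + 0.2856] / 0.4808 = 0.6494 → 0.65
d₂ = d₁ − σ√T = 0.6494 − 0.4808 = 0.1686 → 0.17
e^(−rT) = e^(−0.085·2) = 0.8437
C = 380·N(0.65) − 370·0.8437·N(0.17) = 380·0.7422 − 370·0.8437·0.5675 = 282.0360 − 177.1559 = 104.8801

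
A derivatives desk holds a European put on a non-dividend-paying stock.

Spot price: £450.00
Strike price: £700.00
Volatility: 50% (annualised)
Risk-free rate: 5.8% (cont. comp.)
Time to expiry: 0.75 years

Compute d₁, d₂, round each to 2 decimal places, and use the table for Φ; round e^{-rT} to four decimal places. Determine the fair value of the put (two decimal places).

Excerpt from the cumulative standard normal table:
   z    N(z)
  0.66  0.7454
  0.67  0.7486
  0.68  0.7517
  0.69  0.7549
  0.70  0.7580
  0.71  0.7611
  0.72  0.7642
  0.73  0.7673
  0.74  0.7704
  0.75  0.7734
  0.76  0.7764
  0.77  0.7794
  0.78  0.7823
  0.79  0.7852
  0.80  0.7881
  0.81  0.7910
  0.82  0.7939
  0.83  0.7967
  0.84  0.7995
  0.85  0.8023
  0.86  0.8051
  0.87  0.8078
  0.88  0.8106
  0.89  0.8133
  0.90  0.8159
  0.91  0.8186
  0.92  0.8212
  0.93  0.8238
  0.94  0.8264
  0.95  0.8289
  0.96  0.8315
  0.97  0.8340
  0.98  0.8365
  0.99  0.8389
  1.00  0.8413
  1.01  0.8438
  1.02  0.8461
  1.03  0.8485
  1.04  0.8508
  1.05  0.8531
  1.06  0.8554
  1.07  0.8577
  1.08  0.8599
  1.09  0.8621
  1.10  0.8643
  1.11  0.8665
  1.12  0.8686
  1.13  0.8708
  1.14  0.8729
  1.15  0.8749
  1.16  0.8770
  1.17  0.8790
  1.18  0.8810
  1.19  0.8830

£243.90

σ√T = 0.5 × 0.8660 = 0.4330
d₁ = [ln(450/700) + (0.058 + 0.5²/2)·0.75] / 0.4330 = [-0.4418 + 0.1372] / 0.4330 = -0.7034 → -0.70
d₂ = d₁ − σ√T = -0.7034 − 0.4330 = -1.1364 → -1.14
exp(−rT) = exp(−0.058·0.75) = 0.9574
N(−d₂) = N(1.14) = 0.8729;  N(−d₁) = N(0.70) = 0.7580
P = 700·0.9574·0.8729 − 450·0.7580 = 585.0001 − 341.1000 = 243.9001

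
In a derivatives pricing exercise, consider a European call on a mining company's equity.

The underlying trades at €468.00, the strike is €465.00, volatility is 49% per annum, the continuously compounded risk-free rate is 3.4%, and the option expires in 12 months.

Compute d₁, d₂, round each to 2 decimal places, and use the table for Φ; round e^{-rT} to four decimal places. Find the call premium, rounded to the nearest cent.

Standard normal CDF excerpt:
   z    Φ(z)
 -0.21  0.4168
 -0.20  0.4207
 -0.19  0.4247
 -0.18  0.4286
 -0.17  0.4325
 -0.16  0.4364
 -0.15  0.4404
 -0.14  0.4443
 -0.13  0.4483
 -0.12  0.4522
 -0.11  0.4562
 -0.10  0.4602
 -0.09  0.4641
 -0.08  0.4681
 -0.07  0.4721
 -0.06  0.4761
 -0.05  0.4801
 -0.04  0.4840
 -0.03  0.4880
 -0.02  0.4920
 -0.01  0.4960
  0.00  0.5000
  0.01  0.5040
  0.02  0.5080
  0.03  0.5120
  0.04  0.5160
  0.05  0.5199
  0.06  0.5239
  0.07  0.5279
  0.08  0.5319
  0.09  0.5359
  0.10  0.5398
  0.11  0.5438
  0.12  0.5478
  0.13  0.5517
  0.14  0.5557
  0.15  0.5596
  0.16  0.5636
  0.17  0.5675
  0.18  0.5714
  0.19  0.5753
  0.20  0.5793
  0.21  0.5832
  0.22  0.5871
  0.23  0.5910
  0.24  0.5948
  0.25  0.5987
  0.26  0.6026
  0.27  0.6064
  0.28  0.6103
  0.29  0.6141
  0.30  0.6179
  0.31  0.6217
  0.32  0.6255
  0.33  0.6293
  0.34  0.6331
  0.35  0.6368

T = 1;  σ√T = 0.4900
ln(S/K) + (r + σ²/2)T = ln(468/465) + (0.034 + 0.49²/2)·1 = 0.0064 + 0.1540 = 0.1605
d₁ = 0.1605 / 0.4900 = 0.3275 ⇒ 0.33
d₂ = d₁ − σ√T = 0.3275 − 0.4900 = -0.1625 ⇒ -0.16
exp(−rT) = exp(−0.034·1) = 0.9666
N(d₁) = N(0.33) = 0.6293;  N(d₂) = N(-0.16) = 0.4364
C = 468·0.6293 − 465·0.9666·0.4364 = 294.5124 − 196.1483 = 98.3641

€98.36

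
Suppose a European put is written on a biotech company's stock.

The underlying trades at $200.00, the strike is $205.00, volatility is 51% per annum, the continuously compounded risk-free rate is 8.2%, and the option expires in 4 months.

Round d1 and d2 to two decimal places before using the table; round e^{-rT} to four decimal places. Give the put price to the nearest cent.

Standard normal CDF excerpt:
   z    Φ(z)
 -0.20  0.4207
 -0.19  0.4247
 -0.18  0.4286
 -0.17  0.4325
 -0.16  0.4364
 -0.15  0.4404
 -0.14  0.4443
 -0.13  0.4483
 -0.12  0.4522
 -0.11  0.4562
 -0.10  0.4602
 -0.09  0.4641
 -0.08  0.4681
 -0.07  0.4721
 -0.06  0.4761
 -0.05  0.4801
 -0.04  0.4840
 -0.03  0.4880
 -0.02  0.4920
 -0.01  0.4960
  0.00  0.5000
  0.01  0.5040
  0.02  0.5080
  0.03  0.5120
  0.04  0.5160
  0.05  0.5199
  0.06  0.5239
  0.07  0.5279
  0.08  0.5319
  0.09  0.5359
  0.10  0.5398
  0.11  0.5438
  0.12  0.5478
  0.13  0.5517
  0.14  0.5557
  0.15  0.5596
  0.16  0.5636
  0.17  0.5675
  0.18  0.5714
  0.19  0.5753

σ√T = 0.51·√0.3333 = 0.2944
d₁ = [ln(200/205) + (0.082 + 0.51²/2)·0.3333] / 0.2944 = [-0.0247 + 0.0707] / 0.2944 = 0.1562 ⇒ 0.16
d₂ = d₁ − σ√T = 0.1562 − 0.2944 = -0.1383 ⇒ -0.14
e^(−rT) = e^(−0.082·0.3333) = 0.9730
N(−d₂) = N(0.14) = 0.5557;  N(−d₁) = N(-0.16) = 0.4364
P = 205·0.9730·0.5557 − 200·0.4364 = 110.8427 − 87.2800 = 23.5627

$23.56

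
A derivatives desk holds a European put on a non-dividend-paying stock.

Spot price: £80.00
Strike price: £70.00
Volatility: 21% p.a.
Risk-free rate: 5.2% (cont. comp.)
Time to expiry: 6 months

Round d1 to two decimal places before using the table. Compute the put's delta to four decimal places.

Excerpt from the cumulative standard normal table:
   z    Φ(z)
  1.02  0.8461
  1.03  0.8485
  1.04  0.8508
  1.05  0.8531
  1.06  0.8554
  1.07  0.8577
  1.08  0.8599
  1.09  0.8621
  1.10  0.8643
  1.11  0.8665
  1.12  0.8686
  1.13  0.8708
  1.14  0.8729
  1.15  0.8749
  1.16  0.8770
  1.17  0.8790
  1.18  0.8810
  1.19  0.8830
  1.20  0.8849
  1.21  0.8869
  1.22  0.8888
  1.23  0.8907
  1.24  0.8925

T = 0.5;  σ√T = 0.1485
d₁ = [ln(80/70) + (0.052 + 0.21²/2)·0.5] / 0.1485 = [0.1335 + 0.0370] / 0.1485 = 1.1486 ⇒ 1.15
N(d₁) = N(1.15) = 0.8749
Δ_put = N(d₁) − 1 = 0.8749 − 1 = -0.1251

-0.1251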